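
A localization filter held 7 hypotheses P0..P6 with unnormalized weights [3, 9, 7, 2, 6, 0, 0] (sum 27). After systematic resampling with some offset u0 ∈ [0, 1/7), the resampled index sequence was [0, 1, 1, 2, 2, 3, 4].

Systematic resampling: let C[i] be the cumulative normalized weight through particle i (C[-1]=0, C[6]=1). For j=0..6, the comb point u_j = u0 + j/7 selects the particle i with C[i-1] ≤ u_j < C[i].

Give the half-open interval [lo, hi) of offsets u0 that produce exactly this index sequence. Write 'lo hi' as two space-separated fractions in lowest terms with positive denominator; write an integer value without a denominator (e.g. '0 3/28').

1/63 4/63

C = [1/9, 4/9, 19/27, 7/9, 1, 1, 1]
j=0 picked index 0: u0 ∈ [0, 1/9)
j=1 picked index 1: u0 ∈ [-2/63, 19/63)
j=2 picked index 1: u0 ∈ [-11/63, 10/63)
j=3 picked index 2: u0 ∈ [1/63, 52/189)
j=4 picked index 2: u0 ∈ [-8/63, 25/189)
j=5 picked index 3: u0 ∈ [-2/189, 4/63)
j=6 picked index 4: u0 ∈ [-5/63, 1/7)
intersection: [1/63, 4/63)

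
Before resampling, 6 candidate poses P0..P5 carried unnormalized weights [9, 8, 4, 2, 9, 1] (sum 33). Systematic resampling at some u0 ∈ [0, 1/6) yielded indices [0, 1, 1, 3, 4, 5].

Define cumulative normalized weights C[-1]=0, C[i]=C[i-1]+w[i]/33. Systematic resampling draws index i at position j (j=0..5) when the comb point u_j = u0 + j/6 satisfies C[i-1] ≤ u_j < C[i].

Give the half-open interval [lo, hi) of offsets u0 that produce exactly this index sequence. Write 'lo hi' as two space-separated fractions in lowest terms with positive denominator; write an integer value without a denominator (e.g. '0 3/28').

C = [3/11, 17/33, 7/11, 23/33, 32/33, 1]
j=0 picked index 0: u0 ∈ [0, 3/11)
j=1 picked index 1: u0 ∈ [7/66, 23/66)
j=2 picked index 1: u0 ∈ [-2/33, 2/11)
j=3 picked index 3: u0 ∈ [3/22, 13/66)
j=4 picked index 4: u0 ∈ [1/33, 10/33)
j=5 picked index 5: u0 ∈ [3/22, 1/6)
intersection: [3/22, 1/6)

3/22 1/6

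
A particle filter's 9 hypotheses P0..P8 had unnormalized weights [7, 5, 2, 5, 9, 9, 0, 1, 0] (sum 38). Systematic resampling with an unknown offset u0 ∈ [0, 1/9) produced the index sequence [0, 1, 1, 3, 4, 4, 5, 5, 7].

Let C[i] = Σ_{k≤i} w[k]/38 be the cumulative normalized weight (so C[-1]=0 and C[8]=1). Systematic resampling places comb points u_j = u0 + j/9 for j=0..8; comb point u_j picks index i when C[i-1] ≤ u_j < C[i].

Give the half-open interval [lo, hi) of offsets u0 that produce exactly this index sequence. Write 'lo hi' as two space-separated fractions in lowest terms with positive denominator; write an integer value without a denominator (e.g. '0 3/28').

C = [7/38, 6/19, 7/19, 1/2, 14/19, 37/38, 37/38, 1, 1]
j=0 picked index 0: u0 ∈ [0, 7/38)
j=1 picked index 1: u0 ∈ [25/342, 35/171)
j=2 picked index 1: u0 ∈ [-13/342, 16/171)
j=3 picked index 3: u0 ∈ [2/57, 1/6)
j=4 picked index 4: u0 ∈ [1/18, 50/171)
j=5 picked index 4: u0 ∈ [-1/18, 31/171)
j=6 picked index 5: u0 ∈ [4/57, 35/114)
j=7 picked index 5: u0 ∈ [-7/171, 67/342)
j=8 picked index 7: u0 ∈ [29/342, 1/9)
intersection: [29/342, 16/171)

29/342 16/171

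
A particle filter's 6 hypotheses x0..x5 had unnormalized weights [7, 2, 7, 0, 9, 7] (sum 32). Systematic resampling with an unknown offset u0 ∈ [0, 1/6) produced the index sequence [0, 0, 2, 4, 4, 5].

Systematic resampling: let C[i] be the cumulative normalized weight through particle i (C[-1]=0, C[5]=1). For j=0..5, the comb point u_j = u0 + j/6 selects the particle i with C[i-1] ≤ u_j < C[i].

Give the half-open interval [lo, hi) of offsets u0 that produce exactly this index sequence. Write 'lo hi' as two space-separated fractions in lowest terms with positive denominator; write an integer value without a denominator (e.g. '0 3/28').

0 5/96

C = [7/32, 9/32, 1/2, 1/2, 25/32, 1]
j=0 picked index 0: u0 ∈ [0, 7/32)
j=1 picked index 0: u0 ∈ [-1/6, 5/96)
j=2 picked index 2: u0 ∈ [-5/96, 1/6)
j=3 picked index 4: u0 ∈ [0, 9/32)
j=4 picked index 4: u0 ∈ [-1/6, 11/96)
j=5 picked index 5: u0 ∈ [-5/96, 1/6)
intersection: [0, 5/96)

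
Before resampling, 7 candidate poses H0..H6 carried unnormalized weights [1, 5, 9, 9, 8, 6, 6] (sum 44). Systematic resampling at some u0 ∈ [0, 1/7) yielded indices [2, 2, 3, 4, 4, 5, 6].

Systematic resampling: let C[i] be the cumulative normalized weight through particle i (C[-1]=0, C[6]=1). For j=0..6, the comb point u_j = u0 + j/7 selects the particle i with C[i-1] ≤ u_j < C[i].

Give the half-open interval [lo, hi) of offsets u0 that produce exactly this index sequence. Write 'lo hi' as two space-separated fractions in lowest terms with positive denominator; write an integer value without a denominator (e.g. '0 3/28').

C = [1/44, 3/22, 15/44, 6/11, 8/11, 19/22, 1]
j=0 picked index 2: u0 ∈ [3/22, 15/44)
j=1 picked index 2: u0 ∈ [-1/154, 61/308)
j=2 picked index 3: u0 ∈ [17/308, 20/77)
j=3 picked index 4: u0 ∈ [9/77, 23/77)
j=4 picked index 4: u0 ∈ [-2/77, 12/77)
j=5 picked index 5: u0 ∈ [1/77, 23/154)
j=6 picked index 6: u0 ∈ [1/154, 1/7)
intersection: [3/22, 1/7)

3/22 1/7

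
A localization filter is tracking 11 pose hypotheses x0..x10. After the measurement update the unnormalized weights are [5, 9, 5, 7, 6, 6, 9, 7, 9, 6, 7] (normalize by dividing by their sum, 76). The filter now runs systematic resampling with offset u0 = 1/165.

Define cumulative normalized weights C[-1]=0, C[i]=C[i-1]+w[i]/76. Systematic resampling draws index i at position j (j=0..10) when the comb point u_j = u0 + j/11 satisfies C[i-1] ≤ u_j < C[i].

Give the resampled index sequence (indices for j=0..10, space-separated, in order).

0 1 2 3 4 5 6 7 8 8 10

C = [5/76, 7/38, 1/4, 13/38, 8/19, 1/2, 47/76, 27/38, 63/76, 69/76, 1]
j=0: u_0=1/165 ∈ [0, 5/76) → index 0
j=1: u_1=16/165 ∈ [5/76, 7/38) → index 1
j=2: u_2=31/165 ∈ [7/38, 1/4) → index 2
j=3: u_3=46/165 ∈ [1/4, 13/38) → index 3
j=4: u_4=61/165 ∈ [13/38, 8/19) → index 4
j=5: u_5=76/165 ∈ [8/19, 1/2) → index 5
j=6: u_6=91/165 ∈ [1/2, 47/76) → index 6
j=7: u_7=106/165 ∈ [47/76, 27/38) → index 7
j=8: u_8=11/15 ∈ [27/38, 63/76) → index 8
j=9: u_9=136/165 ∈ [27/38, 63/76) → index 8
j=10: u_10=151/165 ∈ [69/76, 1) → index 10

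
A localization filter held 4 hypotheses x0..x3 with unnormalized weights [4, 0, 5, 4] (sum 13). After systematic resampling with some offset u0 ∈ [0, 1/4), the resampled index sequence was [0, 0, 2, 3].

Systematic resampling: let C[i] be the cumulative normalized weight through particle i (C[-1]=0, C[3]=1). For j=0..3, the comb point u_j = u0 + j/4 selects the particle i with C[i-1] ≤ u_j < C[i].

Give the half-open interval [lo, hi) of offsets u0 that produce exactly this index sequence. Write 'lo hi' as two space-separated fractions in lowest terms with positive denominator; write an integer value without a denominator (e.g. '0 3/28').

0 3/52

C = [4/13, 4/13, 9/13, 1]
j=0 picked index 0: u0 ∈ [0, 4/13)
j=1 picked index 0: u0 ∈ [-1/4, 3/52)
j=2 picked index 2: u0 ∈ [-5/26, 5/26)
j=3 picked index 3: u0 ∈ [-3/52, 1/4)
intersection: [0, 3/52)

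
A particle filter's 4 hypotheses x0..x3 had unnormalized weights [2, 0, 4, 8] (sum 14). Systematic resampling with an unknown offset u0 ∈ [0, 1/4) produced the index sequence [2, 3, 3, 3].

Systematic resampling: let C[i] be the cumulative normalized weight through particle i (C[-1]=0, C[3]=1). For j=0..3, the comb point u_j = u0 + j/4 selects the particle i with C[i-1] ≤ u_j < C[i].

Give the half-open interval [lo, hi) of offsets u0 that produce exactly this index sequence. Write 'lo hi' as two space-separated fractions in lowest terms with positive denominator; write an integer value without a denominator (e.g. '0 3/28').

5/28 1/4

C = [1/7, 1/7, 3/7, 1]
j=0 picked index 2: u0 ∈ [1/7, 3/7)
j=1 picked index 3: u0 ∈ [5/28, 3/4)
j=2 picked index 3: u0 ∈ [-1/14, 1/2)
j=3 picked index 3: u0 ∈ [-9/28, 1/4)
intersection: [5/28, 1/4)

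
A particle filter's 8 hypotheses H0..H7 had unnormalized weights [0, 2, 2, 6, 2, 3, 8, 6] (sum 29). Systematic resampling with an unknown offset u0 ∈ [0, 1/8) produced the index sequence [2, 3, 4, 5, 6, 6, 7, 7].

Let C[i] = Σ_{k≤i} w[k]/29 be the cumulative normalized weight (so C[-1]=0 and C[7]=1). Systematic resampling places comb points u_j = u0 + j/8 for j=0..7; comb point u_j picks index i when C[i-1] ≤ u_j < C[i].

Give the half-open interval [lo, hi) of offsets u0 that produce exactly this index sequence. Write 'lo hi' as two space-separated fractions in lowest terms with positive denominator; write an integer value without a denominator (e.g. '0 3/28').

11/116 1/8

C = [0, 2/29, 4/29, 10/29, 12/29, 15/29, 23/29, 1]
j=0 picked index 2: u0 ∈ [2/29, 4/29)
j=1 picked index 3: u0 ∈ [3/232, 51/232)
j=2 picked index 4: u0 ∈ [11/116, 19/116)
j=3 picked index 5: u0 ∈ [9/232, 33/232)
j=4 picked index 6: u0 ∈ [1/58, 17/58)
j=5 picked index 6: u0 ∈ [-25/232, 39/232)
j=6 picked index 7: u0 ∈ [5/116, 1/4)
j=7 picked index 7: u0 ∈ [-19/232, 1/8)
intersection: [11/116, 1/8)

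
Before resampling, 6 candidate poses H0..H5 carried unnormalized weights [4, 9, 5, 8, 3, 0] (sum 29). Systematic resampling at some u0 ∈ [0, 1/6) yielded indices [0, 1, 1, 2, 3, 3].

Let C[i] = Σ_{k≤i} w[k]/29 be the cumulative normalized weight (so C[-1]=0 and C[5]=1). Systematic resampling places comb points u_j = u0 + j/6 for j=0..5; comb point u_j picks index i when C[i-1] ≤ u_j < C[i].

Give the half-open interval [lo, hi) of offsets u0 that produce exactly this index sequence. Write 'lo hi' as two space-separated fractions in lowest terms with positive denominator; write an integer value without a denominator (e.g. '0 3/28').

0 11/174

C = [4/29, 13/29, 18/29, 26/29, 1, 1]
j=0 picked index 0: u0 ∈ [0, 4/29)
j=1 picked index 1: u0 ∈ [-5/174, 49/174)
j=2 picked index 1: u0 ∈ [-17/87, 10/87)
j=3 picked index 2: u0 ∈ [-3/58, 7/58)
j=4 picked index 3: u0 ∈ [-4/87, 20/87)
j=5 picked index 3: u0 ∈ [-37/174, 11/174)
intersection: [0, 11/174)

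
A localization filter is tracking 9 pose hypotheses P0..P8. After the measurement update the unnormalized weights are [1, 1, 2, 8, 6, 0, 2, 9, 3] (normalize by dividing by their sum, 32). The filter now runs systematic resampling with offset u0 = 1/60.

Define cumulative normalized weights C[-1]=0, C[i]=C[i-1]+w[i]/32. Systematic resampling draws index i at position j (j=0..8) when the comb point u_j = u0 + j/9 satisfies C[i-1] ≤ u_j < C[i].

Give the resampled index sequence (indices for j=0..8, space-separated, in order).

C = [1/32, 1/16, 1/8, 3/8, 9/16, 9/16, 5/8, 29/32, 1]
j=0: u_0=1/60 ∈ [0, 1/32) → index 0
j=1: u_1=23/180 ∈ [1/8, 3/8) → index 3
j=2: u_2=43/180 ∈ [1/8, 3/8) → index 3
j=3: u_3=7/20 ∈ [1/8, 3/8) → index 3
j=4: u_4=83/180 ∈ [3/8, 9/16) → index 4
j=5: u_5=103/180 ∈ [9/16, 5/8) → index 6
j=6: u_6=41/60 ∈ [5/8, 29/32) → index 7
j=7: u_7=143/180 ∈ [5/8, 29/32) → index 7
j=8: u_8=163/180 ∈ [5/8, 29/32) → index 7

0 3 3 3 4 6 7 7 7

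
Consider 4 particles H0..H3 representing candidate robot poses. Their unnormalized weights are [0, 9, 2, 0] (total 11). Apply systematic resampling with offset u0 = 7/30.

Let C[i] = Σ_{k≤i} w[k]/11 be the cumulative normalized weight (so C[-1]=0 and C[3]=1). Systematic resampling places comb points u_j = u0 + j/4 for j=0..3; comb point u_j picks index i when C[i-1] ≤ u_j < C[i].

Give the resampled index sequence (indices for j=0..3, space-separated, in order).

1 1 1 2

C = [0, 9/11, 1, 1]
j=0: u_0=7/30 ∈ [0, 9/11) → index 1
j=1: u_1=29/60 ∈ [0, 9/11) → index 1
j=2: u_2=11/15 ∈ [0, 9/11) → index 1
j=3: u_3=59/60 ∈ [9/11, 1) → index 2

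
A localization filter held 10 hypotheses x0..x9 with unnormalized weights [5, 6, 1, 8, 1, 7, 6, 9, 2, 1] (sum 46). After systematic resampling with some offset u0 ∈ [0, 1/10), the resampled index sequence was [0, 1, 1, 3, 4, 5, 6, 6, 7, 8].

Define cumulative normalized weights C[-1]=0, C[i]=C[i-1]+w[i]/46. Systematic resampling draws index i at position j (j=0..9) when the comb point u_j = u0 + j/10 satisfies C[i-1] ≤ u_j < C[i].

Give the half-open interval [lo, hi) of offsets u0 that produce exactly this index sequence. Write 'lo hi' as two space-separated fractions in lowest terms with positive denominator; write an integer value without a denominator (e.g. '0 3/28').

C = [5/46, 11/46, 6/23, 10/23, 21/46, 14/23, 17/23, 43/46, 45/46, 1]
j=0 picked index 0: u0 ∈ [0, 5/46)
j=1 picked index 1: u0 ∈ [1/115, 16/115)
j=2 picked index 1: u0 ∈ [-21/230, 9/230)
j=3 picked index 3: u0 ∈ [-9/230, 31/230)
j=4 picked index 4: u0 ∈ [4/115, 13/230)
j=5 picked index 5: u0 ∈ [-1/23, 5/46)
j=6 picked index 6: u0 ∈ [1/115, 16/115)
j=7 picked index 6: u0 ∈ [-21/230, 9/230)
j=8 picked index 7: u0 ∈ [-7/115, 31/230)
j=9 picked index 8: u0 ∈ [4/115, 9/115)
intersection: [4/115, 9/230)

4/115 9/230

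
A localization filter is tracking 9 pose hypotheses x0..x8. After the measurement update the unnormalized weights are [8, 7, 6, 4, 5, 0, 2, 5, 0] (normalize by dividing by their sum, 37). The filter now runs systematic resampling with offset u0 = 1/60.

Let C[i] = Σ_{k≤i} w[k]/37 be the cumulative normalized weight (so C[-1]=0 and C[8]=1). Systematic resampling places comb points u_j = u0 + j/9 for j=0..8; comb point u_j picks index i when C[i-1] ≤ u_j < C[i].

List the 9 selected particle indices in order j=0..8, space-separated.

C = [8/37, 15/37, 21/37, 25/37, 30/37, 30/37, 32/37, 1, 1]
j=0: u_0=1/60 ∈ [0, 8/37) → index 0
j=1: u_1=23/180 ∈ [0, 8/37) → index 0
j=2: u_2=43/180 ∈ [8/37, 15/37) → index 1
j=3: u_3=7/20 ∈ [8/37, 15/37) → index 1
j=4: u_4=83/180 ∈ [15/37, 21/37) → index 2
j=5: u_5=103/180 ∈ [21/37, 25/37) → index 3
j=6: u_6=41/60 ∈ [25/37, 30/37) → index 4
j=7: u_7=143/180 ∈ [25/37, 30/37) → index 4
j=8: u_8=163/180 ∈ [32/37, 1) → index 7

0 0 1 1 2 3 4 4 7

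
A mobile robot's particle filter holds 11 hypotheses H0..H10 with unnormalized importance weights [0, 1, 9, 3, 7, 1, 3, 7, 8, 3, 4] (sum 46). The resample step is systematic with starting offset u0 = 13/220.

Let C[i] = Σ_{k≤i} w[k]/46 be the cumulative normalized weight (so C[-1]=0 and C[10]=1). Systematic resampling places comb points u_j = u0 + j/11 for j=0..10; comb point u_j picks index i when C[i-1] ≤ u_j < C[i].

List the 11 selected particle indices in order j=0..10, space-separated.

2 2 3 4 4 6 7 8 8 9 10

C = [0, 1/46, 5/23, 13/46, 10/23, 21/46, 12/23, 31/46, 39/46, 21/23, 1]
j=0: u_0=13/220 ∈ [1/46, 5/23) → index 2
j=1: u_1=3/20 ∈ [1/46, 5/23) → index 2
j=2: u_2=53/220 ∈ [5/23, 13/46) → index 3
j=3: u_3=73/220 ∈ [13/46, 10/23) → index 4
j=4: u_4=93/220 ∈ [13/46, 10/23) → index 4
j=5: u_5=113/220 ∈ [21/46, 12/23) → index 6
j=6: u_6=133/220 ∈ [12/23, 31/46) → index 7
j=7: u_7=153/220 ∈ [31/46, 39/46) → index 8
j=8: u_8=173/220 ∈ [31/46, 39/46) → index 8
j=9: u_9=193/220 ∈ [39/46, 21/23) → index 9
j=10: u_10=213/220 ∈ [21/23, 1) → index 10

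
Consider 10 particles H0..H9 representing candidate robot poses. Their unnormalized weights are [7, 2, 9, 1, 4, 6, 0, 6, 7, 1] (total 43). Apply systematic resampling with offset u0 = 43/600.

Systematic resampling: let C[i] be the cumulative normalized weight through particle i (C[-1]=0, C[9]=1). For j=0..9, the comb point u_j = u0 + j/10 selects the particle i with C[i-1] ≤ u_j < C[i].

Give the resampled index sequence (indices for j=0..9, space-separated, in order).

0 1 2 2 4 5 5 7 8 8

C = [7/43, 9/43, 18/43, 19/43, 23/43, 29/43, 29/43, 35/43, 42/43, 1]
j=0: u_0=43/600 ∈ [0, 7/43) → index 0
j=1: u_1=103/600 ∈ [7/43, 9/43) → index 1
j=2: u_2=163/600 ∈ [9/43, 18/43) → index 2
j=3: u_3=223/600 ∈ [9/43, 18/43) → index 2
j=4: u_4=283/600 ∈ [19/43, 23/43) → index 4
j=5: u_5=343/600 ∈ [23/43, 29/43) → index 5
j=6: u_6=403/600 ∈ [23/43, 29/43) → index 5
j=7: u_7=463/600 ∈ [29/43, 35/43) → index 7
j=8: u_8=523/600 ∈ [35/43, 42/43) → index 8
j=9: u_9=583/600 ∈ [35/43, 42/43) → index 8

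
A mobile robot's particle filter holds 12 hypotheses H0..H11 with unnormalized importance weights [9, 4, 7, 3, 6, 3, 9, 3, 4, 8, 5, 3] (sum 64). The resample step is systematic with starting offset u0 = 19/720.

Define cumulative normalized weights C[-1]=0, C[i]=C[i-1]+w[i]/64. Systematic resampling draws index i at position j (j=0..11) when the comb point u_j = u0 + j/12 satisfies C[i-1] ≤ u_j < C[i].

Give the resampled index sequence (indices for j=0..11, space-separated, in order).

0 0 1 2 4 4 6 6 8 9 9 10

C = [9/64, 13/64, 5/16, 23/64, 29/64, 1/2, 41/64, 11/16, 3/4, 7/8, 61/64, 1]
j=0: u_0=19/720 ∈ [0, 9/64) → index 0
j=1: u_1=79/720 ∈ [0, 9/64) → index 0
j=2: u_2=139/720 ∈ [9/64, 13/64) → index 1
j=3: u_3=199/720 ∈ [13/64, 5/16) → index 2
j=4: u_4=259/720 ∈ [23/64, 29/64) → index 4
j=5: u_5=319/720 ∈ [23/64, 29/64) → index 4
j=6: u_6=379/720 ∈ [1/2, 41/64) → index 6
j=7: u_7=439/720 ∈ [1/2, 41/64) → index 6
j=8: u_8=499/720 ∈ [11/16, 3/4) → index 8
j=9: u_9=559/720 ∈ [3/4, 7/8) → index 9
j=10: u_10=619/720 ∈ [3/4, 7/8) → index 9
j=11: u_11=679/720 ∈ [7/8, 61/64) → index 10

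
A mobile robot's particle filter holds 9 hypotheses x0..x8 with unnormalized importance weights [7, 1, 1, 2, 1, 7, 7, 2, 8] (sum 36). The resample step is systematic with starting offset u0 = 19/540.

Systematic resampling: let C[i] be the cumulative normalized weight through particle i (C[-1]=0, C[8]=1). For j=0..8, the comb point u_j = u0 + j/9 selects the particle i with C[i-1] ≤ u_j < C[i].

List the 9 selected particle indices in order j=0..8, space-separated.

C = [7/36, 2/9, 1/4, 11/36, 1/3, 19/36, 13/18, 7/9, 1]
j=0: u_0=19/540 ∈ [0, 7/36) → index 0
j=1: u_1=79/540 ∈ [0, 7/36) → index 0
j=2: u_2=139/540 ∈ [1/4, 11/36) → index 3
j=3: u_3=199/540 ∈ [1/3, 19/36) → index 5
j=4: u_4=259/540 ∈ [1/3, 19/36) → index 5
j=5: u_5=319/540 ∈ [19/36, 13/18) → index 6
j=6: u_6=379/540 ∈ [19/36, 13/18) → index 6
j=7: u_7=439/540 ∈ [7/9, 1) → index 8
j=8: u_8=499/540 ∈ [7/9, 1) → index 8

0 0 3 5 5 6 6 8 8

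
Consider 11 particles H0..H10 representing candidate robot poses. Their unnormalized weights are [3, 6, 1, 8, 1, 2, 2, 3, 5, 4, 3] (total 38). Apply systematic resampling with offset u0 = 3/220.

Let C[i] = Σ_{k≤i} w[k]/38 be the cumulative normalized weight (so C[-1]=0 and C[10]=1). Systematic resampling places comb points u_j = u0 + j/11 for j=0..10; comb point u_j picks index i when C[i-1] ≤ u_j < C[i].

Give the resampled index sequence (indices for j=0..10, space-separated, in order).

0 1 1 3 3 3 6 7 8 9 10

C = [3/38, 9/38, 5/19, 9/19, 1/2, 21/38, 23/38, 13/19, 31/38, 35/38, 1]
j=0: u_0=3/220 ∈ [0, 3/38) → index 0
j=1: u_1=23/220 ∈ [3/38, 9/38) → index 1
j=2: u_2=43/220 ∈ [3/38, 9/38) → index 1
j=3: u_3=63/220 ∈ [5/19, 9/19) → index 3
j=4: u_4=83/220 ∈ [5/19, 9/19) → index 3
j=5: u_5=103/220 ∈ [5/19, 9/19) → index 3
j=6: u_6=123/220 ∈ [21/38, 23/38) → index 6
j=7: u_7=13/20 ∈ [23/38, 13/19) → index 7
j=8: u_8=163/220 ∈ [13/19, 31/38) → index 8
j=9: u_9=183/220 ∈ [31/38, 35/38) → index 9
j=10: u_10=203/220 ∈ [35/38, 1) → index 10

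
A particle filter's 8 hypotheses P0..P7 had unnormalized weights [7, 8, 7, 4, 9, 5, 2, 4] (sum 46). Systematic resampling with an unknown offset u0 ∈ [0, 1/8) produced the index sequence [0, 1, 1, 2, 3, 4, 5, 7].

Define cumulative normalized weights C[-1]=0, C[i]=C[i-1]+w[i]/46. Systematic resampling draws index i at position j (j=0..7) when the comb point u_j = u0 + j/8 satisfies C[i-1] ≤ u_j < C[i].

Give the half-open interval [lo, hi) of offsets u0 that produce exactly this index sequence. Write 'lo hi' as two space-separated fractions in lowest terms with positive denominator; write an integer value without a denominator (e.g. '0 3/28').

7/184 3/46

C = [7/46, 15/46, 11/23, 13/23, 35/46, 20/23, 21/23, 1]
j=0 picked index 0: u0 ∈ [0, 7/46)
j=1 picked index 1: u0 ∈ [5/184, 37/184)
j=2 picked index 1: u0 ∈ [-9/92, 7/92)
j=3 picked index 2: u0 ∈ [-9/184, 19/184)
j=4 picked index 3: u0 ∈ [-1/46, 3/46)
j=5 picked index 4: u0 ∈ [-11/184, 25/184)
j=6 picked index 5: u0 ∈ [1/92, 11/92)
j=7 picked index 7: u0 ∈ [7/184, 1/8)
intersection: [7/184, 3/46)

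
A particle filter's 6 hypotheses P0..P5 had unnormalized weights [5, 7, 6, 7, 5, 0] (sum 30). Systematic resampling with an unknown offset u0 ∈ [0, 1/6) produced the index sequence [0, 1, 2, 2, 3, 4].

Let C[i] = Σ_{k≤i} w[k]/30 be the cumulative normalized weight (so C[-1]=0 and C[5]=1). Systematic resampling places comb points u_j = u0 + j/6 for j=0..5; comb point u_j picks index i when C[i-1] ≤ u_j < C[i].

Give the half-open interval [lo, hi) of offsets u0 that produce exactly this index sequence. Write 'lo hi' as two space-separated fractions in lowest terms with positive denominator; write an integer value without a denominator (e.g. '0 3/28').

C = [1/6, 2/5, 3/5, 5/6, 1, 1]
j=0 picked index 0: u0 ∈ [0, 1/6)
j=1 picked index 1: u0 ∈ [0, 7/30)
j=2 picked index 2: u0 ∈ [1/15, 4/15)
j=3 picked index 2: u0 ∈ [-1/10, 1/10)
j=4 picked index 3: u0 ∈ [-1/15, 1/6)
j=5 picked index 4: u0 ∈ [0, 1/6)
intersection: [1/15, 1/10)

1/15 1/10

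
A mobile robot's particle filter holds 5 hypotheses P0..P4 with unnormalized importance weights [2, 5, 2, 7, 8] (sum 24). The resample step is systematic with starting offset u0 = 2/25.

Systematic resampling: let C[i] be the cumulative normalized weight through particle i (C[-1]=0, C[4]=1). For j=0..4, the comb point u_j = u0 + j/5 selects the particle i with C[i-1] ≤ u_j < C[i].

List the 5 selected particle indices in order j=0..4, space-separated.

C = [1/12, 7/24, 3/8, 2/3, 1]
j=0: u_0=2/25 ∈ [0, 1/12) → index 0
j=1: u_1=7/25 ∈ [1/12, 7/24) → index 1
j=2: u_2=12/25 ∈ [3/8, 2/3) → index 3
j=3: u_3=17/25 ∈ [2/3, 1) → index 4
j=4: u_4=22/25 ∈ [2/3, 1) → index 4

0 1 3 4 4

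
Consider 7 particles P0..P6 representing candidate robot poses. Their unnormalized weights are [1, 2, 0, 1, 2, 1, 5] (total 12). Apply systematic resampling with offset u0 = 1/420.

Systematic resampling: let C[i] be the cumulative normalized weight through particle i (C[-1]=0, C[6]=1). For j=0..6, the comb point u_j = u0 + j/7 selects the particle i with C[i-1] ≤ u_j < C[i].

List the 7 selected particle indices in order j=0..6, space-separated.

C = [1/12, 1/4, 1/4, 1/3, 1/2, 7/12, 1]
j=0: u_0=1/420 ∈ [0, 1/12) → index 0
j=1: u_1=61/420 ∈ [1/12, 1/4) → index 1
j=2: u_2=121/420 ∈ [1/4, 1/3) → index 3
j=3: u_3=181/420 ∈ [1/3, 1/2) → index 4
j=4: u_4=241/420 ∈ [1/2, 7/12) → index 5
j=5: u_5=43/60 ∈ [7/12, 1) → index 6
j=6: u_6=361/420 ∈ [7/12, 1) → index 6

0 1 3 4 5 6 6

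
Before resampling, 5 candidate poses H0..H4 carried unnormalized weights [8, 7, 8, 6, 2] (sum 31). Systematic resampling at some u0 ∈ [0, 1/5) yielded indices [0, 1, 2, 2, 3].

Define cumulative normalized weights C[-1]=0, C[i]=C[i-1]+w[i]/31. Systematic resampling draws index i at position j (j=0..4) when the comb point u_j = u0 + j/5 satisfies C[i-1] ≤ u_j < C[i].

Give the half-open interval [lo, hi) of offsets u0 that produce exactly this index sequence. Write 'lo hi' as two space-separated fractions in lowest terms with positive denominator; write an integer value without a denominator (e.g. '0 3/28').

C = [8/31, 15/31, 23/31, 29/31, 1]
j=0 picked index 0: u0 ∈ [0, 8/31)
j=1 picked index 1: u0 ∈ [9/155, 44/155)
j=2 picked index 2: u0 ∈ [13/155, 53/155)
j=3 picked index 2: u0 ∈ [-18/155, 22/155)
j=4 picked index 3: u0 ∈ [-9/155, 21/155)
intersection: [13/155, 21/155)

13/155 21/155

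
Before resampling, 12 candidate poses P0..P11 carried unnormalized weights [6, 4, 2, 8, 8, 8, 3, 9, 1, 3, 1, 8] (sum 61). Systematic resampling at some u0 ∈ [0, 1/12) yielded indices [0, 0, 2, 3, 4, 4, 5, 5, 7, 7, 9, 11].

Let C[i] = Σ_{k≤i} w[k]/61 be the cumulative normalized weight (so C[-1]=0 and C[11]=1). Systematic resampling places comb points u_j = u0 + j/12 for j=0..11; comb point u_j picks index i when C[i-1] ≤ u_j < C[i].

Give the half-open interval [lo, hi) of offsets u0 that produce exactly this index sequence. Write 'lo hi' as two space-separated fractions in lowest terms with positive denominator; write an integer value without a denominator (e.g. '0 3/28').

C = [6/61, 10/61, 12/61, 20/61, 28/61, 36/61, 39/61, 48/61, 49/61, 52/61, 53/61, 1]
j=0 picked index 0: u0 ∈ [0, 6/61)
j=1 picked index 0: u0 ∈ [-1/12, 11/732)
j=2 picked index 2: u0 ∈ [-1/366, 11/366)
j=3 picked index 3: u0 ∈ [-13/244, 19/244)
j=4 picked index 4: u0 ∈ [-1/183, 23/183)
j=5 picked index 4: u0 ∈ [-65/732, 31/732)
j=6 picked index 5: u0 ∈ [-5/122, 11/122)
j=7 picked index 5: u0 ∈ [-91/732, 5/732)
j=8 picked index 7: u0 ∈ [-5/183, 22/183)
j=9 picked index 7: u0 ∈ [-27/244, 9/244)
j=10 picked index 9: u0 ∈ [-11/366, 7/366)
j=11 picked index 11: u0 ∈ [-35/732, 1/12)
intersection: [0, 5/732)

0 5/732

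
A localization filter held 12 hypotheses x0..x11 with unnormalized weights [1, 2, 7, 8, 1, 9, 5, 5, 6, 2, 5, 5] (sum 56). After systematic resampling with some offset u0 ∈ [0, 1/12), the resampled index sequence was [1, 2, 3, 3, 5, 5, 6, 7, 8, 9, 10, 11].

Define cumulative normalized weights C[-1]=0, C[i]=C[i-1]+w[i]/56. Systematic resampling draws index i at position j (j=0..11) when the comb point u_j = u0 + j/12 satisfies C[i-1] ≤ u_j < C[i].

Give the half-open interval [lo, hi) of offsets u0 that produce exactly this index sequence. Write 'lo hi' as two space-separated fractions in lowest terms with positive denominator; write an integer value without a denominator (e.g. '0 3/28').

C = [1/56, 3/56, 5/28, 9/28, 19/56, 1/2, 33/56, 19/28, 11/14, 23/28, 51/56, 1]
j=0 picked index 1: u0 ∈ [1/56, 3/56)
j=1 picked index 2: u0 ∈ [-5/168, 2/21)
j=2 picked index 3: u0 ∈ [1/84, 13/84)
j=3 picked index 3: u0 ∈ [-1/14, 1/14)
j=4 picked index 5: u0 ∈ [1/168, 1/6)
j=5 picked index 5: u0 ∈ [-13/168, 1/12)
j=6 picked index 6: u0 ∈ [0, 5/56)
j=7 picked index 7: u0 ∈ [1/168, 2/21)
j=8 picked index 8: u0 ∈ [1/84, 5/42)
j=9 picked index 9: u0 ∈ [1/28, 1/14)
j=10 picked index 10: u0 ∈ [-1/84, 13/168)
j=11 picked index 11: u0 ∈ [-1/168, 1/12)
intersection: [1/28, 3/56)

1/28 3/56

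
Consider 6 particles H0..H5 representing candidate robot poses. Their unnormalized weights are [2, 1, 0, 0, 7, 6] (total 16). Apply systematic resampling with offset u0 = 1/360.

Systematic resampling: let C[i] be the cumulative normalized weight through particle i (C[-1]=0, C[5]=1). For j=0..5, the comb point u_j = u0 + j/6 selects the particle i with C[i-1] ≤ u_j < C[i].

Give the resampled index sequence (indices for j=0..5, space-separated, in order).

0 1 4 4 5 5

C = [1/8, 3/16, 3/16, 3/16, 5/8, 1]
j=0: u_0=1/360 ∈ [0, 1/8) → index 0
j=1: u_1=61/360 ∈ [1/8, 3/16) → index 1
j=2: u_2=121/360 ∈ [3/16, 5/8) → index 4
j=3: u_3=181/360 ∈ [3/16, 5/8) → index 4
j=4: u_4=241/360 ∈ [5/8, 1) → index 5
j=5: u_5=301/360 ∈ [5/8, 1) → index 5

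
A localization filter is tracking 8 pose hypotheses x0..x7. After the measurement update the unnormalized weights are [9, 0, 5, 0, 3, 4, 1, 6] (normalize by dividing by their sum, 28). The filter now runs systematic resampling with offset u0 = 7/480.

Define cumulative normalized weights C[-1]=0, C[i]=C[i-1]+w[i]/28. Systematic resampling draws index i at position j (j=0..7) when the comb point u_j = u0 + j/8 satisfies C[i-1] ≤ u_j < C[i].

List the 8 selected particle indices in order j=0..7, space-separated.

C = [9/28, 9/28, 1/2, 1/2, 17/28, 3/4, 11/14, 1]
j=0: u_0=7/480 ∈ [0, 9/28) → index 0
j=1: u_1=67/480 ∈ [0, 9/28) → index 0
j=2: u_2=127/480 ∈ [0, 9/28) → index 0
j=3: u_3=187/480 ∈ [9/28, 1/2) → index 2
j=4: u_4=247/480 ∈ [1/2, 17/28) → index 4
j=5: u_5=307/480 ∈ [17/28, 3/4) → index 5
j=6: u_6=367/480 ∈ [3/4, 11/14) → index 6
j=7: u_7=427/480 ∈ [11/14, 1) → index 7

0 0 0 2 4 5 6 7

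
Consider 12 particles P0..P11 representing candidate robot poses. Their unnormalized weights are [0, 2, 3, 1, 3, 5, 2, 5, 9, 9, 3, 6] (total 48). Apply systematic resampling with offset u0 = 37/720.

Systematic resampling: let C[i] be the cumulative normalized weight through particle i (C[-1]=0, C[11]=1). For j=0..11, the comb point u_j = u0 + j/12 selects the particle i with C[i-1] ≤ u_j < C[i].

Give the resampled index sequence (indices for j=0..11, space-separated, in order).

2 4 5 6 7 8 8 9 9 9 11 11

C = [0, 1/24, 5/48, 1/8, 3/16, 7/24, 1/3, 7/16, 5/8, 13/16, 7/8, 1]
j=0: u_0=37/720 ∈ [1/24, 5/48) → index 2
j=1: u_1=97/720 ∈ [1/8, 3/16) → index 4
j=2: u_2=157/720 ∈ [3/16, 7/24) → index 5
j=3: u_3=217/720 ∈ [7/24, 1/3) → index 6
j=4: u_4=277/720 ∈ [1/3, 7/16) → index 7
j=5: u_5=337/720 ∈ [7/16, 5/8) → index 8
j=6: u_6=397/720 ∈ [7/16, 5/8) → index 8
j=7: u_7=457/720 ∈ [5/8, 13/16) → index 9
j=8: u_8=517/720 ∈ [5/8, 13/16) → index 9
j=9: u_9=577/720 ∈ [5/8, 13/16) → index 9
j=10: u_10=637/720 ∈ [7/8, 1) → index 11
j=11: u_11=697/720 ∈ [7/8, 1) → index 11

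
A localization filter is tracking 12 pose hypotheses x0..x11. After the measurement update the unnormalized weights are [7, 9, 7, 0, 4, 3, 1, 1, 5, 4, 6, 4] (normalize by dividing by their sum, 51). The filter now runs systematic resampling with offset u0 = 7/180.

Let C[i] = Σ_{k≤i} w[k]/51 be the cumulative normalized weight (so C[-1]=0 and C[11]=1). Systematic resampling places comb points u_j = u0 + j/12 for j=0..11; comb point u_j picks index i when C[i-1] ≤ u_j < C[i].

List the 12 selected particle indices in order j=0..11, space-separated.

C = [7/51, 16/51, 23/51, 23/51, 9/17, 10/17, 31/51, 32/51, 37/51, 41/51, 47/51, 1]
j=0: u_0=7/180 ∈ [0, 7/51) → index 0
j=1: u_1=11/90 ∈ [0, 7/51) → index 0
j=2: u_2=37/180 ∈ [7/51, 16/51) → index 1
j=3: u_3=13/45 ∈ [7/51, 16/51) → index 1
j=4: u_4=67/180 ∈ [16/51, 23/51) → index 2
j=5: u_5=41/90 ∈ [23/51, 9/17) → index 4
j=6: u_6=97/180 ∈ [9/17, 10/17) → index 5
j=7: u_7=28/45 ∈ [31/51, 32/51) → index 7
j=8: u_8=127/180 ∈ [32/51, 37/51) → index 8
j=9: u_9=71/90 ∈ [37/51, 41/51) → index 9
j=10: u_10=157/180 ∈ [41/51, 47/51) → index 10
j=11: u_11=43/45 ∈ [47/51, 1) → index 11

0 0 1 1 2 4 5 7 8 9 10 11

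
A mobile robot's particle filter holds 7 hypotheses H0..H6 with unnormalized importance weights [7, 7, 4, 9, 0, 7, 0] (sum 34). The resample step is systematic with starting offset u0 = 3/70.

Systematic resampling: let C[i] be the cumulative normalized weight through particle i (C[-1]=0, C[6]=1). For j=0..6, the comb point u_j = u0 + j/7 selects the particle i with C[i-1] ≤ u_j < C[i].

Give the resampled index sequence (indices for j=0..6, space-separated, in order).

0 0 1 2 3 3 5

C = [7/34, 7/17, 9/17, 27/34, 27/34, 1, 1]
j=0: u_0=3/70 ∈ [0, 7/34) → index 0
j=1: u_1=13/70 ∈ [0, 7/34) → index 0
j=2: u_2=23/70 ∈ [7/34, 7/17) → index 1
j=3: u_3=33/70 ∈ [7/17, 9/17) → index 2
j=4: u_4=43/70 ∈ [9/17, 27/34) → index 3
j=5: u_5=53/70 ∈ [9/17, 27/34) → index 3
j=6: u_6=9/10 ∈ [27/34, 1) → index 5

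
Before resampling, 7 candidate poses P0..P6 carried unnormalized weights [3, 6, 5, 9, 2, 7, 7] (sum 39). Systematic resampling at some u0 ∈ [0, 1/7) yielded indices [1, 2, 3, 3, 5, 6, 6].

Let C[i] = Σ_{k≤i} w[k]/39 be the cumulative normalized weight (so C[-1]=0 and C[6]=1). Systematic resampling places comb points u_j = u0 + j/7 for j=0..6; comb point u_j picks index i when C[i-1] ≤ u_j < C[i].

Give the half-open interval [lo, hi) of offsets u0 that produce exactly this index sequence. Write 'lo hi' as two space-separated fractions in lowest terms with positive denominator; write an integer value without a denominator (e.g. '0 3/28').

C = [1/13, 3/13, 14/39, 23/39, 25/39, 32/39, 1]
j=0 picked index 1: u0 ∈ [1/13, 3/13)
j=1 picked index 2: u0 ∈ [8/91, 59/273)
j=2 picked index 3: u0 ∈ [20/273, 83/273)
j=3 picked index 3: u0 ∈ [-19/273, 44/273)
j=4 picked index 5: u0 ∈ [19/273, 68/273)
j=5 picked index 6: u0 ∈ [29/273, 2/7)
j=6 picked index 6: u0 ∈ [-10/273, 1/7)
intersection: [29/273, 1/7)

29/273 1/7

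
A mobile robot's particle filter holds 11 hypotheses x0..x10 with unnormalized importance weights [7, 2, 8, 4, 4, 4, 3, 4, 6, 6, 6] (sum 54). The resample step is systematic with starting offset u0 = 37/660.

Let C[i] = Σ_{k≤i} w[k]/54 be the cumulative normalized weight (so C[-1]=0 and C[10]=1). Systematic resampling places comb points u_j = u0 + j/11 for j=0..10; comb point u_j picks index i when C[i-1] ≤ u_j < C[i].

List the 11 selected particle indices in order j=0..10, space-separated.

C = [7/54, 1/6, 17/54, 7/18, 25/54, 29/54, 16/27, 2/3, 7/9, 8/9, 1]
j=0: u_0=37/660 ∈ [0, 7/54) → index 0
j=1: u_1=97/660 ∈ [7/54, 1/6) → index 1
j=2: u_2=157/660 ∈ [1/6, 17/54) → index 2
j=3: u_3=217/660 ∈ [17/54, 7/18) → index 3
j=4: u_4=277/660 ∈ [7/18, 25/54) → index 4
j=5: u_5=337/660 ∈ [25/54, 29/54) → index 5
j=6: u_6=397/660 ∈ [16/27, 2/3) → index 7
j=7: u_7=457/660 ∈ [2/3, 7/9) → index 8
j=8: u_8=47/60 ∈ [7/9, 8/9) → index 9
j=9: u_9=577/660 ∈ [7/9, 8/9) → index 9
j=10: u_10=637/660 ∈ [8/9, 1) → index 10

0 1 2 3 4 5 7 8 9 9 10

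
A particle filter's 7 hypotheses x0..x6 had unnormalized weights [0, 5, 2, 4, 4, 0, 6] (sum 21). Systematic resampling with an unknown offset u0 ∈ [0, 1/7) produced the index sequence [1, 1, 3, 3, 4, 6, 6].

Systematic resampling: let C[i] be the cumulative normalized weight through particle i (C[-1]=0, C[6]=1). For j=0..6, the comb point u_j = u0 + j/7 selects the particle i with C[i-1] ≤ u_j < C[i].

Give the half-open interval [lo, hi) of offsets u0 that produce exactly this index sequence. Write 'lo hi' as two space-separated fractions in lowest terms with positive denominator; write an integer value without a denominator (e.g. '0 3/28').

C = [0, 5/21, 1/3, 11/21, 5/7, 5/7, 1]
j=0 picked index 1: u0 ∈ [0, 5/21)
j=1 picked index 1: u0 ∈ [-1/7, 2/21)
j=2 picked index 3: u0 ∈ [1/21, 5/21)
j=3 picked index 3: u0 ∈ [-2/21, 2/21)
j=4 picked index 4: u0 ∈ [-1/21, 1/7)
j=5 picked index 6: u0 ∈ [0, 2/7)
j=6 picked index 6: u0 ∈ [-1/7, 1/7)
intersection: [1/21, 2/21)

1/21 2/21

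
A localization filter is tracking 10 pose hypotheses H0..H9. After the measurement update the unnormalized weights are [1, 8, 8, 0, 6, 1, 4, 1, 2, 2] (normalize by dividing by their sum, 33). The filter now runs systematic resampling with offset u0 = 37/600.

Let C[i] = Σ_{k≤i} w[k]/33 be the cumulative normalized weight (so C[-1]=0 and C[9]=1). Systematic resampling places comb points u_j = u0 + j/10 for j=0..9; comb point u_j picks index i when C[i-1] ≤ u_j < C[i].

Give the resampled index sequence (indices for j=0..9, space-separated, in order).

1 1 1 2 2 4 4 6 7 9

C = [1/33, 3/11, 17/33, 17/33, 23/33, 8/11, 28/33, 29/33, 31/33, 1]
j=0: u_0=37/600 ∈ [1/33, 3/11) → index 1
j=1: u_1=97/600 ∈ [1/33, 3/11) → index 1
j=2: u_2=157/600 ∈ [1/33, 3/11) → index 1
j=3: u_3=217/600 ∈ [3/11, 17/33) → index 2
j=4: u_4=277/600 ∈ [3/11, 17/33) → index 2
j=5: u_5=337/600 ∈ [17/33, 23/33) → index 4
j=6: u_6=397/600 ∈ [17/33, 23/33) → index 4
j=7: u_7=457/600 ∈ [8/11, 28/33) → index 6
j=8: u_8=517/600 ∈ [28/33, 29/33) → index 7
j=9: u_9=577/600 ∈ [31/33, 1) → index 9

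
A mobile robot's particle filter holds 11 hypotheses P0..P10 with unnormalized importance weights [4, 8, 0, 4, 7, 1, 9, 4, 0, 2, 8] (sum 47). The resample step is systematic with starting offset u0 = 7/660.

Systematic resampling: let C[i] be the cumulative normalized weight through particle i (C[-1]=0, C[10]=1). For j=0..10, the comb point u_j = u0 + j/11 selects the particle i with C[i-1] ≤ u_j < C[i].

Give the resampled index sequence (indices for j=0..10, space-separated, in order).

C = [4/47, 12/47, 12/47, 16/47, 23/47, 24/47, 33/47, 37/47, 37/47, 39/47, 1]
j=0: u_0=7/660 ∈ [0, 4/47) → index 0
j=1: u_1=67/660 ∈ [4/47, 12/47) → index 1
j=2: u_2=127/660 ∈ [4/47, 12/47) → index 1
j=3: u_3=17/60 ∈ [12/47, 16/47) → index 3
j=4: u_4=247/660 ∈ [16/47, 23/47) → index 4
j=5: u_5=307/660 ∈ [16/47, 23/47) → index 4
j=6: u_6=367/660 ∈ [24/47, 33/47) → index 6
j=7: u_7=427/660 ∈ [24/47, 33/47) → index 6
j=8: u_8=487/660 ∈ [33/47, 37/47) → index 7
j=9: u_9=547/660 ∈ [37/47, 39/47) → index 9
j=10: u_10=607/660 ∈ [39/47, 1) → index 10

0 1 1 3 4 4 6 6 7 9 10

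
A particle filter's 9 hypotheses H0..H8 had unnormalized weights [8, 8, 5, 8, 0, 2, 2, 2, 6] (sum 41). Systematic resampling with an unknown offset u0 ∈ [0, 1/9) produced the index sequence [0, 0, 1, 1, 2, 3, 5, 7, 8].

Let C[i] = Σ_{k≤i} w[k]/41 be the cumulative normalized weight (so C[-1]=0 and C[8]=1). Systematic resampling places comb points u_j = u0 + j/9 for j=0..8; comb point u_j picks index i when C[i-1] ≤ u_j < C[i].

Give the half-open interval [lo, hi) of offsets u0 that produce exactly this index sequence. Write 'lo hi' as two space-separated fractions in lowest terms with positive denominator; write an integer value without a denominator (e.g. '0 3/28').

5/123 7/123

C = [8/41, 16/41, 21/41, 29/41, 29/41, 31/41, 33/41, 35/41, 1]
j=0 picked index 0: u0 ∈ [0, 8/41)
j=1 picked index 0: u0 ∈ [-1/9, 31/369)
j=2 picked index 1: u0 ∈ [-10/369, 62/369)
j=3 picked index 1: u0 ∈ [-17/123, 7/123)
j=4 picked index 2: u0 ∈ [-20/369, 25/369)
j=5 picked index 3: u0 ∈ [-16/369, 56/369)
j=6 picked index 5: u0 ∈ [5/123, 11/123)
j=7 picked index 7: u0 ∈ [10/369, 28/369)
j=8 picked index 8: u0 ∈ [-13/369, 1/9)
intersection: [5/123, 7/123)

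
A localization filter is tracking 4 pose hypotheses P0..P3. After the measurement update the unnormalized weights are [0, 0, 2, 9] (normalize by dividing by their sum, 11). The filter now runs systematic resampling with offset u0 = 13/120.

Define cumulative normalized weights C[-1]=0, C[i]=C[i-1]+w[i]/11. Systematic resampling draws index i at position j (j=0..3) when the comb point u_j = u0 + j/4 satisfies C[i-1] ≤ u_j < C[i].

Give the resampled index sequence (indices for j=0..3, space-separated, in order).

C = [0, 0, 2/11, 1]
j=0: u_0=13/120 ∈ [0, 2/11) → index 2
j=1: u_1=43/120 ∈ [2/11, 1) → index 3
j=2: u_2=73/120 ∈ [2/11, 1) → index 3
j=3: u_3=103/120 ∈ [2/11, 1) → index 3

2 3 3 3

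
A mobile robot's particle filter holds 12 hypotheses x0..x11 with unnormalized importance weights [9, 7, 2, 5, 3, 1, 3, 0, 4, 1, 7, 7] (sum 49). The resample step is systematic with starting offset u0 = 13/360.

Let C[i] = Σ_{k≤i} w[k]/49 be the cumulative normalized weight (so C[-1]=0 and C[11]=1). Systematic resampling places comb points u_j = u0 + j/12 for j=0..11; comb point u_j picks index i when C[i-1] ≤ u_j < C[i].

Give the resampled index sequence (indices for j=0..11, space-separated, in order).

0 0 1 1 3 3 5 8 9 10 11 11

C = [9/49, 16/49, 18/49, 23/49, 26/49, 27/49, 30/49, 30/49, 34/49, 5/7, 6/7, 1]
j=0: u_0=13/360 ∈ [0, 9/49) → index 0
j=1: u_1=43/360 ∈ [0, 9/49) → index 0
j=2: u_2=73/360 ∈ [9/49, 16/49) → index 1
j=3: u_3=103/360 ∈ [9/49, 16/49) → index 1
j=4: u_4=133/360 ∈ [18/49, 23/49) → index 3
j=5: u_5=163/360 ∈ [18/49, 23/49) → index 3
j=6: u_6=193/360 ∈ [26/49, 27/49) → index 5
j=7: u_7=223/360 ∈ [30/49, 34/49) → index 8
j=8: u_8=253/360 ∈ [34/49, 5/7) → index 9
j=9: u_9=283/360 ∈ [5/7, 6/7) → index 10
j=10: u_10=313/360 ∈ [6/7, 1) → index 11
j=11: u_11=343/360 ∈ [6/7, 1) → index 11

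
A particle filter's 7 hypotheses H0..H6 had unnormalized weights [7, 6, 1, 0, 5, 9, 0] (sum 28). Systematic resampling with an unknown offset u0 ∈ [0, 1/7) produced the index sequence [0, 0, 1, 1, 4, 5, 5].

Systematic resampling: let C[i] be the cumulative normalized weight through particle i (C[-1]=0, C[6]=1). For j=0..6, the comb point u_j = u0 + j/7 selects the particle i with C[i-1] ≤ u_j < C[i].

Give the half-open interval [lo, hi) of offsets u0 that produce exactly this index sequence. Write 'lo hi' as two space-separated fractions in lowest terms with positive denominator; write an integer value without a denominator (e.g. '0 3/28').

C = [1/4, 13/28, 1/2, 1/2, 19/28, 1, 1]
j=0 picked index 0: u0 ∈ [0, 1/4)
j=1 picked index 0: u0 ∈ [-1/7, 3/28)
j=2 picked index 1: u0 ∈ [-1/28, 5/28)
j=3 picked index 1: u0 ∈ [-5/28, 1/28)
j=4 picked index 4: u0 ∈ [-1/14, 3/28)
j=5 picked index 5: u0 ∈ [-1/28, 2/7)
j=6 picked index 5: u0 ∈ [-5/28, 1/7)
intersection: [0, 1/28)

0 1/28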